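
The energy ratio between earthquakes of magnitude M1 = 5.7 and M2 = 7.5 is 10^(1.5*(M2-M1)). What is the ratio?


M2 - M1 = 7.5 - 5.7 = 1.8
1.5 * 1.8 = 2.7
ratio = 10^2.7 = 501.19

501.19


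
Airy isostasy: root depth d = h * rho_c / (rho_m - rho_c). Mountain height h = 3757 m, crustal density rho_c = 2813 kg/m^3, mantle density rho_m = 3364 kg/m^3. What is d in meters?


rho_m - rho_c = 3364 - 2813 = 551
d = 3757 * 2813 / 551
= 10568441 / 551
= 19180.47 m

19180.47


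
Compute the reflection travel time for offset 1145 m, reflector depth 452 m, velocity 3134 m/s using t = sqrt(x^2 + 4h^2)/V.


x^2 + 4h^2 = 1145^2 + 4*452^2 = 1311025 + 817216 = 2128241
sqrt(2128241) = 1458.8492
t = 1458.8492 / 3134 = 0.4655 s

0.4655


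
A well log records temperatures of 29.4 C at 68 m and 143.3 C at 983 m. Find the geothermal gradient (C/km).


dT = 143.3 - 29.4 = 113.9 C
dz = 983 - 68 = 915 m
gradient = dT/dz * 1000 = 113.9/915 * 1000 = 124.4809 C/km

124.4809


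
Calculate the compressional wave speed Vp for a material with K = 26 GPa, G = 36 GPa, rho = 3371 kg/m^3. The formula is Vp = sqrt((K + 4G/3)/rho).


First compute the effective modulus:
K + 4G/3 = 26e9 + 4*36e9/3 = 74000000000.0 Pa
Then divide by density:
74000000000.0 / 3371 = 21951943.0436 Pa/(kg/m^3)
Take the square root:
Vp = sqrt(21951943.0436) = 4685.29 m/s

4685.29


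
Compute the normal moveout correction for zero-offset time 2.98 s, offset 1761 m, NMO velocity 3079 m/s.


x/Vnmo = 1761/3079 = 0.571939
(x/Vnmo)^2 = 0.327114
t0^2 = 8.8804
sqrt(8.8804 + 0.327114) = 3.034389
dt = 3.034389 - 2.98 = 0.054389

0.054389


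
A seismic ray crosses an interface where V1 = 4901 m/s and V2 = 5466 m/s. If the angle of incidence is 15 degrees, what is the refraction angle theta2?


sin(theta1) = sin(15 deg) = 0.258819
sin(theta2) = V2/V1 * sin(theta1) = 5466/4901 * 0.258819 = 0.288656
theta2 = arcsin(0.288656) = 16.7775 degrees

16.7775


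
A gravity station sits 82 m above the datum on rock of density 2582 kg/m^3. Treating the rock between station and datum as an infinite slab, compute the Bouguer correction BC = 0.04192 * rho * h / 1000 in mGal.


BC = 0.04192 * rho * h / 1000
= 0.04192 * 2582 * 82 / 1000
= 8.8755 mGal

8.8755


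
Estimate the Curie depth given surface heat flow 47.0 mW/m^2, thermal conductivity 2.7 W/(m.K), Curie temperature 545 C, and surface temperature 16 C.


T_Curie - T_surf = 545 - 16 = 529 C
Convert q to W/m^2: 47.0 mW/m^2 = 0.047 W/m^2
d = 529 * 2.7 / 0.047 = 30389.36 m

30389.36


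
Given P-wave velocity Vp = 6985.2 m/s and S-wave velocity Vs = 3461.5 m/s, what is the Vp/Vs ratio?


Vp/Vs = 6985.2 / 3461.5
= 2.018

2.018


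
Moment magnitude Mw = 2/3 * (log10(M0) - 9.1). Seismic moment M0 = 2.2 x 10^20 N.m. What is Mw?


log10(M0) = log10(2.2 x 10^20) = 20.3424
Mw = 2/3 * (20.3424 - 9.1)
= 2/3 * 11.2424
= 7.49

7.49


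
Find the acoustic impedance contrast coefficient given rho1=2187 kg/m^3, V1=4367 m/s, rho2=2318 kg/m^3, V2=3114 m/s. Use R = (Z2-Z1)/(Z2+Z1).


Z1 = 2187 * 4367 = 9550629
Z2 = 2318 * 3114 = 7218252
R = (7218252 - 9550629) / (7218252 + 9550629) = -2332377 / 16768881 = -0.1391

-0.1391


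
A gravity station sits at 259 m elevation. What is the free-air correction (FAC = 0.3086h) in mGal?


FAC = 0.3086 * h
= 0.3086 * 259
= 79.9274 mGal

79.9274


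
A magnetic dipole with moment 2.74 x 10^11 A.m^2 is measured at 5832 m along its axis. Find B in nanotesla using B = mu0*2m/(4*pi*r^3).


m = 2.74 x 10^11 = 274000000000 A.m^2
2m = 548000000000 A.m^2
r^3 = 5832^3 = 198359290368
B = (4pi*10^-7) * 548000000000 / (4*pi * 198359290368) * 1e9
= 688637.109667 / 2492656357565.57 * 1e9
= 276.2664 nT

276.2664


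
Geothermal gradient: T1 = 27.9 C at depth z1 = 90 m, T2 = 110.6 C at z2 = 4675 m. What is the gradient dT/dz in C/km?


dT = 110.6 - 27.9 = 82.7 C
dz = 4675 - 90 = 4585 m
gradient = dT/dz * 1000 = 82.7/4585 * 1000 = 18.0371 C/km

18.0371


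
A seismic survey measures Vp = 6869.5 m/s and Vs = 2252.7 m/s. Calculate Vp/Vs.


Vp/Vs = 6869.5 / 2252.7
= 3.0495

3.0495


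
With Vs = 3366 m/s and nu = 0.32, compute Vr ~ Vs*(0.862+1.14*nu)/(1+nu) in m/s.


Numerator factor = 0.862 + 1.14*0.32 = 1.2268
Denominator = 1 + 0.32 = 1.32
Vr = 3366 * 1.2268 / 1.32 = 3128.34 m/s

3128.34


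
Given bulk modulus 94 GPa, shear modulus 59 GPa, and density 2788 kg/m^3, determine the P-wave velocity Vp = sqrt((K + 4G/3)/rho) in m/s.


First compute the effective modulus:
K + 4G/3 = 94e9 + 4*59e9/3 = 172666666666.67 Pa
Then divide by density:
172666666666.67 / 2788 = 61932089.9091 Pa/(kg/m^3)
Take the square root:
Vp = sqrt(61932089.9091) = 7869.69 m/s

7869.69


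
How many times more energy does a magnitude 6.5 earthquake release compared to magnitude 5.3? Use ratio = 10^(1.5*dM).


M2 - M1 = 6.5 - 5.3 = 1.2
1.5 * 1.2 = 1.8
ratio = 10^1.8 = 63.1

63.1


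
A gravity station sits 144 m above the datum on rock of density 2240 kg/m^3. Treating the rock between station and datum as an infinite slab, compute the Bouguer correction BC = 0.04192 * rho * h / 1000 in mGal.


BC = 0.04192 * rho * h / 1000
= 0.04192 * 2240 * 144 / 1000
= 13.5217 mGal

13.5217


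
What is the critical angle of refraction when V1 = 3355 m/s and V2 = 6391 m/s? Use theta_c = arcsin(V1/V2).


V1/V2 = 3355/6391 = 0.524957
theta_c = arcsin(0.524957) = 31.6653 degrees

31.6653


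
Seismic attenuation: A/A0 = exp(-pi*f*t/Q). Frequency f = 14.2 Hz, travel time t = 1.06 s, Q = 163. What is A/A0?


pi*f*t/Q = pi*14.2*1.06/163 = 0.290106
A/A0 = exp(-0.290106) = 0.748184

0.748184


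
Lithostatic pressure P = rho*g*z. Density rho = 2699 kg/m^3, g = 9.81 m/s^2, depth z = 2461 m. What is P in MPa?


P = rho * g * z / 1e6
= 2699 * 9.81 * 2461 / 1e6
= 65160364.59 / 1e6
= 65.1604 MPa

65.1604


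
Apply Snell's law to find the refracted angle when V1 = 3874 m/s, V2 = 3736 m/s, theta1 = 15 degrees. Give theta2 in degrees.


sin(theta1) = sin(15 deg) = 0.258819
sin(theta2) = V2/V1 * sin(theta1) = 3736/3874 * 0.258819 = 0.249599
theta2 = arcsin(0.249599) = 14.4538 degrees

14.4538


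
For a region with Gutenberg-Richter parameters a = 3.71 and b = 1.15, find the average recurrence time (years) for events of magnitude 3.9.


log10(N) = 3.71 - 1.15*3.9 = -0.775
N = 10^-0.775 = 0.16788
T = 1/N = 1/0.16788 = 5.9566 years

5.9566


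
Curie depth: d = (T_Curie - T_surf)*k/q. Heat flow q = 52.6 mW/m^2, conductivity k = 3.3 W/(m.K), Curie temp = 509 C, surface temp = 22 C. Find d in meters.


T_Curie - T_surf = 509 - 22 = 487 C
Convert q to W/m^2: 52.6 mW/m^2 = 0.0526 W/m^2
d = 487 * 3.3 / 0.0526 = 30553.23 m

30553.23


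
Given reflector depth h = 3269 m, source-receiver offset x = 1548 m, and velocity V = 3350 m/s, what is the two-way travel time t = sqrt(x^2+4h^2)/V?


x^2 + 4h^2 = 1548^2 + 4*3269^2 = 2396304 + 42745444 = 45141748
sqrt(45141748) = 6718.7609
t = 6718.7609 / 3350 = 2.0056 s

2.0056


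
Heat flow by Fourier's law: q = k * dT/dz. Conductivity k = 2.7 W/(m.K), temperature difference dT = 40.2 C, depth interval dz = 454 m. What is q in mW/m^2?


q = k * dT / dz * 1000
= 2.7 * 40.2 / 454 * 1000
= 0.239075 * 1000
= 239.0749 mW/m^2

239.0749


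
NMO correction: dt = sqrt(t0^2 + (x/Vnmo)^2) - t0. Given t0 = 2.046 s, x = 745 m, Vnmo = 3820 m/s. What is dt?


x/Vnmo = 745/3820 = 0.195026
(x/Vnmo)^2 = 0.038035
t0^2 = 4.186116
sqrt(4.186116 + 0.038035) = 2.055274
dt = 2.055274 - 2.046 = 0.009274

0.009274


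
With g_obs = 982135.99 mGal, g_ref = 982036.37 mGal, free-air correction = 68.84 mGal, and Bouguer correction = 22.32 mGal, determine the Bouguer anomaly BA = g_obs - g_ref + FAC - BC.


BA = g_obs - g_ref + FAC - BC
= 982135.99 - 982036.37 + 68.84 - 22.32
= 146.14 mGal

146.14


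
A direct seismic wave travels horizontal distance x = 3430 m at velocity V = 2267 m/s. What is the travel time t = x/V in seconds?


t = x / V
= 3430 / 2267
= 1.513 s

1.513


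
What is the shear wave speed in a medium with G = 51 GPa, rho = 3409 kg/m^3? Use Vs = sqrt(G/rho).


Convert G to Pa: G = 51e9 Pa
Compute G/rho = 51e9 / 3409 = 14960398.944
Vs = sqrt(14960398.944) = 3867.87 m/s

3867.87


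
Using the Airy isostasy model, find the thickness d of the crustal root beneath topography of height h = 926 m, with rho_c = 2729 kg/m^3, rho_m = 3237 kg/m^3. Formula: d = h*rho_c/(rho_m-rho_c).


rho_m - rho_c = 3237 - 2729 = 508
d = 926 * 2729 / 508
= 2527054 / 508
= 4974.52 m

4974.52


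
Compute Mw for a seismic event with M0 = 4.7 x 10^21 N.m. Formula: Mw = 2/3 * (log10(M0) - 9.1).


log10(M0) = log10(4.7 x 10^21) = 21.6721
Mw = 2/3 * (21.6721 - 9.1)
= 2/3 * 12.5721
= 8.38

8.38


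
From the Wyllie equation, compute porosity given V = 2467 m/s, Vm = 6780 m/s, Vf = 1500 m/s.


1/V - 1/Vm = 1/2467 - 1/6780 = 0.00025786
1/Vf - 1/Vm = 1/1500 - 1/6780 = 0.00051917
phi = 0.00025786 / 0.00051917 = 0.4967

0.4967


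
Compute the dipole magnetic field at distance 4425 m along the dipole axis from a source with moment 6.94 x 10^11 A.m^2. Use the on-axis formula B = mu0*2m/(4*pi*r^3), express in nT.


m = 6.94 x 10^11 = 694000000000 A.m^2
2m = 1388000000000 A.m^2
r^3 = 4425^3 = 86644265625
B = (4pi*10^-7) * 1388000000000 / (4*pi * 86644265625) * 1e9
= 1744212.241273 / 1088803953452.73 * 1e9
= 1601.9525 nT

1601.9525


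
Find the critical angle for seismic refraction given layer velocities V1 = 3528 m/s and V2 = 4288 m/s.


V1/V2 = 3528/4288 = 0.822761
theta_c = arcsin(0.822761) = 55.3622 degrees

55.3622


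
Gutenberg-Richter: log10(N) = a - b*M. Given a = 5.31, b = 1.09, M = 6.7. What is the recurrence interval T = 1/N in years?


log10(N) = 5.31 - 1.09*6.7 = -1.993
N = 10^-1.993 = 0.010162
T = 1/N = 1/0.010162 = 98.4011 years

98.4011


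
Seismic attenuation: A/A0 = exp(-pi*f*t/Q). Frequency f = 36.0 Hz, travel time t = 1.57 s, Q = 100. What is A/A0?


pi*f*t/Q = pi*36.0*1.57/100 = 1.775628
A/A0 = exp(-1.775628) = 0.169377

0.169377


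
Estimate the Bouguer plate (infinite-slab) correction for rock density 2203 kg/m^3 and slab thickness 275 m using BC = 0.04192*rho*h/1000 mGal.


BC = 0.04192 * rho * h / 1000
= 0.04192 * 2203 * 275 / 1000
= 25.3962 mGal

25.3962


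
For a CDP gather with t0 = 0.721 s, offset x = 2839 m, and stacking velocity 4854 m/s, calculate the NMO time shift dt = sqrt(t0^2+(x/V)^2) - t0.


x/Vnmo = 2839/4854 = 0.584878
(x/Vnmo)^2 = 0.342083
t0^2 = 0.519841
sqrt(0.519841 + 0.342083) = 0.928399
dt = 0.928399 - 0.721 = 0.207399

0.207399


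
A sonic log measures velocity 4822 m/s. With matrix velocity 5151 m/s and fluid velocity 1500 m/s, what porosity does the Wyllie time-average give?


1/V - 1/Vm = 1/4822 - 1/5151 = 1.325e-05
1/Vf - 1/Vm = 1/1500 - 1/5151 = 0.00047253
phi = 1.325e-05 / 0.00047253 = 0.028

0.028


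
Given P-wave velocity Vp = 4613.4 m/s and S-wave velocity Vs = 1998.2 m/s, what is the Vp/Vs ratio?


Vp/Vs = 4613.4 / 1998.2
= 2.3088

2.3088


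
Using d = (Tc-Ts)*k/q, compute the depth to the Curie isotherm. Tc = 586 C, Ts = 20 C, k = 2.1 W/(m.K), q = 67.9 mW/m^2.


T_Curie - T_surf = 586 - 20 = 566 C
Convert q to W/m^2: 67.9 mW/m^2 = 0.0679 W/m^2
d = 566 * 2.1 / 0.0679 = 17505.15 m

17505.15


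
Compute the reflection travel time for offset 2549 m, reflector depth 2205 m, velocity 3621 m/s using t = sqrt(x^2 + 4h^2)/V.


x^2 + 4h^2 = 2549^2 + 4*2205^2 = 6497401 + 19448100 = 25945501
sqrt(25945501) = 5093.6726
t = 5093.6726 / 3621 = 1.4067 s

1.4067


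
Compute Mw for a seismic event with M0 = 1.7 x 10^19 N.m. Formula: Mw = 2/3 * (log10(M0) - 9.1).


log10(M0) = log10(1.7 x 10^19) = 19.2304
Mw = 2/3 * (19.2304 - 9.1)
= 2/3 * 10.1304
= 6.75

6.75


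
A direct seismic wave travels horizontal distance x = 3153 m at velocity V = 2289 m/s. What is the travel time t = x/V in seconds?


t = x / V
= 3153 / 2289
= 1.3775 s

1.3775


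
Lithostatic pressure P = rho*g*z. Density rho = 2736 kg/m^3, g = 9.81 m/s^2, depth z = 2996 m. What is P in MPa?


P = rho * g * z / 1e6
= 2736 * 9.81 * 2996 / 1e6
= 80413119.36 / 1e6
= 80.4131 MPa

80.4131


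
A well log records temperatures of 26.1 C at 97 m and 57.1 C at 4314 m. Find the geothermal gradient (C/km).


dT = 57.1 - 26.1 = 31.0 C
dz = 4314 - 97 = 4217 m
gradient = dT/dz * 1000 = 31.0/4217 * 1000 = 7.3512 C/km

7.3512


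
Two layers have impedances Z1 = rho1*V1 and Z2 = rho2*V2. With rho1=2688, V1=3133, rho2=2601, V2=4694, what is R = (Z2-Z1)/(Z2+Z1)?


Z1 = 2688 * 3133 = 8421504
Z2 = 2601 * 4694 = 12209094
R = (12209094 - 8421504) / (12209094 + 8421504) = 3787590 / 20630598 = 0.1836

0.1836


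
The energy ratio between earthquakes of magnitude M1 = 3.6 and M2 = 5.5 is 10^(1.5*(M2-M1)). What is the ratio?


M2 - M1 = 5.5 - 3.6 = 1.9
1.5 * 1.9 = 2.85
ratio = 10^2.85 = 707.95

707.95


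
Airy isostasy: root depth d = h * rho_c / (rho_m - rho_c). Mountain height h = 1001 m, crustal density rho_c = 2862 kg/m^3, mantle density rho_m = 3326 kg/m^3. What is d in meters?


rho_m - rho_c = 3326 - 2862 = 464
d = 1001 * 2862 / 464
= 2864862 / 464
= 6174.27 m

6174.27


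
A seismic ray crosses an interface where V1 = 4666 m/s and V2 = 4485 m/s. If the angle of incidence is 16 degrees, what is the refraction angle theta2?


sin(theta1) = sin(16 deg) = 0.275637
sin(theta2) = V2/V1 * sin(theta1) = 4485/4666 * 0.275637 = 0.264945
theta2 = arcsin(0.264945) = 15.3637 degrees

15.3637


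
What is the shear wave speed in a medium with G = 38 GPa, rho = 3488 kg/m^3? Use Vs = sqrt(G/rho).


Convert G to Pa: G = 38e9 Pa
Compute G/rho = 38e9 / 3488 = 10894495.4128
Vs = sqrt(10894495.4128) = 3300.68 m/s

3300.68


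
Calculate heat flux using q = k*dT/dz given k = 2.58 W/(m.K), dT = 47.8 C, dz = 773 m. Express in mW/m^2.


q = k * dT / dz * 1000
= 2.58 * 47.8 / 773 * 1000
= 0.159539 * 1000
= 159.5395 mW/m^2

159.5395


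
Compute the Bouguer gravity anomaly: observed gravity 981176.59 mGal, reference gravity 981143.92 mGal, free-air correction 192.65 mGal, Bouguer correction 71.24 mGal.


BA = g_obs - g_ref + FAC - BC
= 981176.59 - 981143.92 + 192.65 - 71.24
= 154.08 mGal

154.08


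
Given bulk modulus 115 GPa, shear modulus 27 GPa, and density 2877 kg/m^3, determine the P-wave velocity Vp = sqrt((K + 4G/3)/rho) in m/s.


First compute the effective modulus:
K + 4G/3 = 115e9 + 4*27e9/3 = 151000000000.0 Pa
Then divide by density:
151000000000.0 / 2877 = 52485227.6677 Pa/(kg/m^3)
Take the square root:
Vp = sqrt(52485227.6677) = 7244.67 m/s

7244.67


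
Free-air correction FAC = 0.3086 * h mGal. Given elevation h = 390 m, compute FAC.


FAC = 0.3086 * h
= 0.3086 * 390
= 120.354 mGal

120.354


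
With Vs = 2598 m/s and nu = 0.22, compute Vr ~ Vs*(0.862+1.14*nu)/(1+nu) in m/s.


Numerator factor = 0.862 + 1.14*0.22 = 1.1128
Denominator = 1 + 0.22 = 1.22
Vr = 2598 * 1.1128 / 1.22 = 2369.72 m/s

2369.72


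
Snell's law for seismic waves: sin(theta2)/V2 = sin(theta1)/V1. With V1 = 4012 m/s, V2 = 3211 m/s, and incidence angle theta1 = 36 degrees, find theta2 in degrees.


sin(theta1) = sin(36 deg) = 0.587785
sin(theta2) = V2/V1 * sin(theta1) = 3211/4012 * 0.587785 = 0.470433
theta2 = arcsin(0.470433) = 28.0624 degrees

28.0624


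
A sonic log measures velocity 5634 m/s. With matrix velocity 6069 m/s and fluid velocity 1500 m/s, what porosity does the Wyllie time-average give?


1/V - 1/Vm = 1/5634 - 1/6069 = 1.272e-05
1/Vf - 1/Vm = 1/1500 - 1/6069 = 0.00050189
phi = 1.272e-05 / 0.00050189 = 0.0253

0.0253


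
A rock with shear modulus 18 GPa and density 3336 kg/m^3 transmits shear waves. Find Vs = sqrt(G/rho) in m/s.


Convert G to Pa: G = 18e9 Pa
Compute G/rho = 18e9 / 3336 = 5395683.4532
Vs = sqrt(5395683.4532) = 2322.86 m/s

2322.86


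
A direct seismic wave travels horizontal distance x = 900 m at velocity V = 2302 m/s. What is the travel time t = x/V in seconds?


t = x / V
= 900 / 2302
= 0.391 s

0.391


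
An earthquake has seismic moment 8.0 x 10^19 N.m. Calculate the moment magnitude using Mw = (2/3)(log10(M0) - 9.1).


log10(M0) = log10(8.0 x 10^19) = 19.9031
Mw = 2/3 * (19.9031 - 9.1)
= 2/3 * 10.8031
= 7.2

7.2


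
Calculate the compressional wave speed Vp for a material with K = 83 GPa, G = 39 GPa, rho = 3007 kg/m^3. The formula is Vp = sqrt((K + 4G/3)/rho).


First compute the effective modulus:
K + 4G/3 = 83e9 + 4*39e9/3 = 135000000000.0 Pa
Then divide by density:
135000000000.0 / 3007 = 44895244.4297 Pa/(kg/m^3)
Take the square root:
Vp = sqrt(44895244.4297) = 6700.39 m/s

6700.39


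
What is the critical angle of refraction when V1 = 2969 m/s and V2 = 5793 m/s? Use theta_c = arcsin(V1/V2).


V1/V2 = 2969/5793 = 0.512515
theta_c = arcsin(0.512515) = 30.8315 degrees

30.8315


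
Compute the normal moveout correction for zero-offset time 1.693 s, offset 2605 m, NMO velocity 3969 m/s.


x/Vnmo = 2605/3969 = 0.656337
(x/Vnmo)^2 = 0.430778
t0^2 = 2.866249
sqrt(2.866249 + 0.430778) = 1.815772
dt = 1.815772 - 1.693 = 0.122772

0.122772


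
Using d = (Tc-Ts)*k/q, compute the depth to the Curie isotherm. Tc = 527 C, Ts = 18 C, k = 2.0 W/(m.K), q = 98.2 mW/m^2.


T_Curie - T_surf = 527 - 18 = 509 C
Convert q to W/m^2: 98.2 mW/m^2 = 0.0982 W/m^2
d = 509 * 2.0 / 0.0982 = 10366.6 m

10366.6


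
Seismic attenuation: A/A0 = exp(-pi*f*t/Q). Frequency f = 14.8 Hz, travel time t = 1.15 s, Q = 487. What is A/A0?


pi*f*t/Q = pi*14.8*1.15/487 = 0.109794
A/A0 = exp(-0.109794) = 0.896018

0.896018


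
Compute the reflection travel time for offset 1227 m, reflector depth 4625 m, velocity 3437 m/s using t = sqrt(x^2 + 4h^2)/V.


x^2 + 4h^2 = 1227^2 + 4*4625^2 = 1505529 + 85562500 = 87068029
sqrt(87068029) = 9331.0251
t = 9331.0251 / 3437 = 2.7149 s

2.7149


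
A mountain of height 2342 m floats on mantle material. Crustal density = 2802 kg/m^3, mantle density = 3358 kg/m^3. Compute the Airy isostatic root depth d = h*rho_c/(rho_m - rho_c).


rho_m - rho_c = 3358 - 2802 = 556
d = 2342 * 2802 / 556
= 6562284 / 556
= 11802.67 m

11802.67


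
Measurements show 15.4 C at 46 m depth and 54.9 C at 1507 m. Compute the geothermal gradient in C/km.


dT = 54.9 - 15.4 = 39.5 C
dz = 1507 - 46 = 1461 m
gradient = dT/dz * 1000 = 39.5/1461 * 1000 = 27.0363 C/km

27.0363


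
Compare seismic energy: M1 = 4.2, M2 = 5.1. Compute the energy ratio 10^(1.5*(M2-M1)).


M2 - M1 = 5.1 - 4.2 = 0.9
1.5 * 0.9 = 1.35
ratio = 10^1.35 = 22.39

22.39


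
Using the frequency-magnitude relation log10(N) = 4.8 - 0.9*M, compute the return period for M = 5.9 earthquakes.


log10(N) = 4.8 - 0.9*5.9 = -0.51
N = 10^-0.51 = 0.30903
T = 1/N = 1/0.30903 = 3.2359 years

3.2359


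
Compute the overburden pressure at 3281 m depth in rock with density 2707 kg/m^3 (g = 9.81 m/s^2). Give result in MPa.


P = rho * g * z / 1e6
= 2707 * 9.81 * 3281 / 1e6
= 87129153.27 / 1e6
= 87.1292 MPa

87.1292


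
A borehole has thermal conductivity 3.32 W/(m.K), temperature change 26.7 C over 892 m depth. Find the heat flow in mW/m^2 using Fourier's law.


q = k * dT / dz * 1000
= 3.32 * 26.7 / 892 * 1000
= 0.099377 * 1000
= 99.3767 mW/m^2

99.3767


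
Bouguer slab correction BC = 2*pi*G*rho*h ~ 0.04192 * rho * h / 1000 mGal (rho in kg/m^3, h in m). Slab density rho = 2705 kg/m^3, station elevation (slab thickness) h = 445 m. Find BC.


BC = 0.04192 * rho * h / 1000
= 0.04192 * 2705 * 445 / 1000
= 50.4602 mGal

50.4602


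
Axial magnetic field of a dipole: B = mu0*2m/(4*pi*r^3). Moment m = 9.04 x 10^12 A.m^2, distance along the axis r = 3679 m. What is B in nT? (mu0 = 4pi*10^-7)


m = 9.04 x 10^12 = 9040000000000 A.m^2
2m = 18080000000000 A.m^2
r^3 = 3679^3 = 49795415839
B = (4pi*10^-7) * 18080000000000 / (4*pi * 49795415839) * 1e9
= 22719998.070761 / 625747650329.0 * 1e9
= 36308.5631 nT

36308.5631


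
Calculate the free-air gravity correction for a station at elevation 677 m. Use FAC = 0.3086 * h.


FAC = 0.3086 * h
= 0.3086 * 677
= 208.9222 mGal

208.9222


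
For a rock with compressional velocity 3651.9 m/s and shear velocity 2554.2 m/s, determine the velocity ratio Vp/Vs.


Vp/Vs = 3651.9 / 2554.2
= 1.4298

1.4298


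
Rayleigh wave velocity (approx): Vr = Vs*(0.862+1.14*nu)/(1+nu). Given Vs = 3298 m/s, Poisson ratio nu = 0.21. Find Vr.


Numerator factor = 0.862 + 1.14*0.21 = 1.1014
Denominator = 1 + 0.21 = 1.21
Vr = 3298 * 1.1014 / 1.21 = 3002.0 m/s

3002.0


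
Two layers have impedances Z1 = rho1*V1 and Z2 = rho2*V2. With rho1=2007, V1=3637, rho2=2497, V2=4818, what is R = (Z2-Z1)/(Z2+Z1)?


Z1 = 2007 * 3637 = 7299459
Z2 = 2497 * 4818 = 12030546
R = (12030546 - 7299459) / (12030546 + 7299459) = 4731087 / 19330005 = 0.2448

0.2448


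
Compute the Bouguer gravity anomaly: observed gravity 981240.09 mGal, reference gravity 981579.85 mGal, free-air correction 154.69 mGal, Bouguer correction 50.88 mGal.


BA = g_obs - g_ref + FAC - BC
= 981240.09 - 981579.85 + 154.69 - 50.88
= -235.95 mGal

-235.95


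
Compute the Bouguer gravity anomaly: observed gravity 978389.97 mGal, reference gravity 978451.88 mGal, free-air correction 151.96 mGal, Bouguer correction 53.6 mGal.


BA = g_obs - g_ref + FAC - BC
= 978389.97 - 978451.88 + 151.96 - 53.6
= 36.45 mGal

36.45


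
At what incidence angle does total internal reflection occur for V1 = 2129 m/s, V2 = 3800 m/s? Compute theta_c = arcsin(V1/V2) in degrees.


V1/V2 = 2129/3800 = 0.560263
theta_c = arcsin(0.560263) = 34.074 degrees

34.074


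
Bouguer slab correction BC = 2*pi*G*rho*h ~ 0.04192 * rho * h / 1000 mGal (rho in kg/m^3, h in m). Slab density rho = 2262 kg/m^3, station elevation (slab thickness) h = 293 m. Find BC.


BC = 0.04192 * rho * h / 1000
= 0.04192 * 2262 * 293 / 1000
= 27.7832 mGal

27.7832


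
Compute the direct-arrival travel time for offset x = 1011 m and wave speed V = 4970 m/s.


t = x / V
= 1011 / 4970
= 0.2034 s

0.2034


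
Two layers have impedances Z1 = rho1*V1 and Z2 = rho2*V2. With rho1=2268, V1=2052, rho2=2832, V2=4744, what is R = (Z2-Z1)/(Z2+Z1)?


Z1 = 2268 * 2052 = 4653936
Z2 = 2832 * 4744 = 13435008
R = (13435008 - 4653936) / (13435008 + 4653936) = 8781072 / 18088944 = 0.4854

0.4854


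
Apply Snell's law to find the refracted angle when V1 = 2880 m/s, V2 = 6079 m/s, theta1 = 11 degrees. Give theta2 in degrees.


sin(theta1) = sin(11 deg) = 0.190809
sin(theta2) = V2/V1 * sin(theta1) = 6079/2880 * 0.190809 = 0.402753
theta2 = arcsin(0.402753) = 23.7504 degrees

23.7504


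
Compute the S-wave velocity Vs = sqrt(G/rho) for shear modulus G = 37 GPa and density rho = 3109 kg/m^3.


Convert G to Pa: G = 37e9 Pa
Compute G/rho = 37e9 / 3109 = 11900932.7758
Vs = sqrt(11900932.7758) = 3449.77 m/s

3449.77


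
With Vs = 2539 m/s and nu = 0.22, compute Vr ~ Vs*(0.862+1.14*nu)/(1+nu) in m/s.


Numerator factor = 0.862 + 1.14*0.22 = 1.1128
Denominator = 1 + 0.22 = 1.22
Vr = 2539 * 1.1128 / 1.22 = 2315.9 m/s

2315.9


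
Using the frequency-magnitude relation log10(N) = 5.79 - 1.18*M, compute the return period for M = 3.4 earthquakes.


log10(N) = 5.79 - 1.18*3.4 = 1.778
N = 10^1.778 = 59.979108
T = 1/N = 1/59.979108 = 0.0167 years

0.0167


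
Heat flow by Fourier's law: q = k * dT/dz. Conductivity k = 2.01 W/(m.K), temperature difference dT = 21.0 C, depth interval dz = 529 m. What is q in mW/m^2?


q = k * dT / dz * 1000
= 2.01 * 21.0 / 529 * 1000
= 0.079792 * 1000
= 79.7921 mW/m^2

79.7921


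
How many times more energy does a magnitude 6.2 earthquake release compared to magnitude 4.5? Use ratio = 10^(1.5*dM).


M2 - M1 = 6.2 - 4.5 = 1.7
1.5 * 1.7 = 2.55
ratio = 10^2.55 = 354.81

354.81


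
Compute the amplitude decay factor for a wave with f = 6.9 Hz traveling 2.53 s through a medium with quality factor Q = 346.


pi*f*t/Q = pi*6.9*2.53/346 = 0.158505
A/A0 = exp(-0.158505) = 0.853419

0.853419


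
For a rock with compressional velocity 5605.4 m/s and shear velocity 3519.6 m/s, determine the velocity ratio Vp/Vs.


Vp/Vs = 5605.4 / 3519.6
= 1.5926

1.5926


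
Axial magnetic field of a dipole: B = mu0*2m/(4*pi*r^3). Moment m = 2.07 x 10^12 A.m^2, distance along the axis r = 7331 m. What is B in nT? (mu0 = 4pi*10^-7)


m = 2.07 x 10^12 = 2070000000000 A.m^2
2m = 4140000000000 A.m^2
r^3 = 7331^3 = 393994045691
B = (4pi*10^-7) * 4140000000000 / (4*pi * 393994045691) * 1e9
= 5202477.434345 / 4951075198003.87 * 1e9
= 1050.7773 nT

1050.7773


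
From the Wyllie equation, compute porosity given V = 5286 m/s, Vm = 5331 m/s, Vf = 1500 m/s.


1/V - 1/Vm = 1/5286 - 1/5331 = 1.6e-06
1/Vf - 1/Vm = 1/1500 - 1/5331 = 0.00047908
phi = 1.6e-06 / 0.00047908 = 0.0033

0.0033


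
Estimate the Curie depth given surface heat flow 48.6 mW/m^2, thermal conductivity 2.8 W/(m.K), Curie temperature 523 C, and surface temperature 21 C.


T_Curie - T_surf = 523 - 21 = 502 C
Convert q to W/m^2: 48.6 mW/m^2 = 0.0486 W/m^2
d = 502 * 2.8 / 0.0486 = 28921.81 m

28921.81


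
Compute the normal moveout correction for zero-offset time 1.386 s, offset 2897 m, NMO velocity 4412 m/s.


x/Vnmo = 2897/4412 = 0.656618
(x/Vnmo)^2 = 0.431148
t0^2 = 1.920996
sqrt(1.920996 + 0.431148) = 1.53367
dt = 1.53367 - 1.386 = 0.14767

0.14767


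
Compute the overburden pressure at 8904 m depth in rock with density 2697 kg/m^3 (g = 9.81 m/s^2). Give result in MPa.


P = rho * g * z / 1e6
= 2697 * 9.81 * 8904 / 1e6
= 235578203.28 / 1e6
= 235.5782 MPa

235.5782


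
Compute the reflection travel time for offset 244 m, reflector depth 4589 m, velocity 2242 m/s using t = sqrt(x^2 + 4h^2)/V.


x^2 + 4h^2 = 244^2 + 4*4589^2 = 59536 + 84235684 = 84295220
sqrt(84295220) = 9181.2428
t = 9181.2428 / 2242 = 4.0951 s

4.0951


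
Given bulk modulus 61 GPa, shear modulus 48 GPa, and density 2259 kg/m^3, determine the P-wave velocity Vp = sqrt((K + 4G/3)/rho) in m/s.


First compute the effective modulus:
K + 4G/3 = 61e9 + 4*48e9/3 = 125000000000.0 Pa
Then divide by density:
125000000000.0 / 2259 = 55334218.6808 Pa/(kg/m^3)
Take the square root:
Vp = sqrt(55334218.6808) = 7438.7 m/s

7438.7


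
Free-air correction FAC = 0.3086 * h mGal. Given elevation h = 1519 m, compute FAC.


FAC = 0.3086 * h
= 0.3086 * 1519
= 468.7634 mGal

468.7634


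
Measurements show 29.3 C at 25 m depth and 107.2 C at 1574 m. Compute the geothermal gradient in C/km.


dT = 107.2 - 29.3 = 77.9 C
dz = 1574 - 25 = 1549 m
gradient = dT/dz * 1000 = 77.9/1549 * 1000 = 50.2905 C/km

50.2905


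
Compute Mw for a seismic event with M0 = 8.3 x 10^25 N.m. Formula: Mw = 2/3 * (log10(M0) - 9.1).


log10(M0) = log10(8.3 x 10^25) = 25.9191
Mw = 2/3 * (25.9191 - 9.1)
= 2/3 * 16.8191
= 11.21

11.21


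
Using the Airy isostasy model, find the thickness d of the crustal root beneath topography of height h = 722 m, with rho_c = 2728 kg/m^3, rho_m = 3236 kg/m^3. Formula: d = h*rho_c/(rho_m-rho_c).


rho_m - rho_c = 3236 - 2728 = 508
d = 722 * 2728 / 508
= 1969616 / 508
= 3877.2 m

3877.2


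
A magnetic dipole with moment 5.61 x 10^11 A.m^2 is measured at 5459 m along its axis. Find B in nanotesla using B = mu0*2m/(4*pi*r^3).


m = 5.61 x 10^11 = 561000000000 A.m^2
2m = 1122000000000 A.m^2
r^3 = 5459^3 = 162681917579
B = (4pi*10^-7) * 1122000000000 / (4*pi * 162681917579) * 1e9
= 1409946.782931 / 2044321268552.35 * 1e9
= 689.6894 nT

689.6894


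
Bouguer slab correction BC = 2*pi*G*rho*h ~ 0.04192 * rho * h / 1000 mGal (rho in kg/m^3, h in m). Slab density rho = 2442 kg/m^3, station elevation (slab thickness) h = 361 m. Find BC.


BC = 0.04192 * rho * h / 1000
= 0.04192 * 2442 * 361 / 1000
= 36.9551 mGal

36.9551


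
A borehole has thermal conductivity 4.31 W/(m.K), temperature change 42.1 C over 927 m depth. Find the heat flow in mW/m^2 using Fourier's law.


q = k * dT / dz * 1000
= 4.31 * 42.1 / 927 * 1000
= 0.19574 * 1000
= 195.74 mW/m^2

195.74


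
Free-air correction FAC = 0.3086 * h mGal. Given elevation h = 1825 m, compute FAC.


FAC = 0.3086 * h
= 0.3086 * 1825
= 563.195 mGal

563.195


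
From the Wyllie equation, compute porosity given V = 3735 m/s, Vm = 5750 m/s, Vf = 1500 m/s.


1/V - 1/Vm = 1/3735 - 1/5750 = 9.382e-05
1/Vf - 1/Vm = 1/1500 - 1/5750 = 0.00049275
phi = 9.382e-05 / 0.00049275 = 0.1904

0.1904


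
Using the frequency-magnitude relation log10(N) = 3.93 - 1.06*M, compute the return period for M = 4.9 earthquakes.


log10(N) = 3.93 - 1.06*4.9 = -1.264
N = 10^-1.264 = 0.05445
T = 1/N = 1/0.05445 = 18.3654 years

18.3654


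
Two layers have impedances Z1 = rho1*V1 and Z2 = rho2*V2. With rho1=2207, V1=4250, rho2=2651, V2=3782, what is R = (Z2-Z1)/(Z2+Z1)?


Z1 = 2207 * 4250 = 9379750
Z2 = 2651 * 3782 = 10026082
R = (10026082 - 9379750) / (10026082 + 9379750) = 646332 / 19405832 = 0.0333

0.0333


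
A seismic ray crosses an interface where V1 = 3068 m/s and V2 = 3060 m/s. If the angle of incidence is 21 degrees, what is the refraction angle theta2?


sin(theta1) = sin(21 deg) = 0.358368
sin(theta2) = V2/V1 * sin(theta1) = 3060/3068 * 0.358368 = 0.357433
theta2 = arcsin(0.357433) = 20.9427 degrees

20.9427


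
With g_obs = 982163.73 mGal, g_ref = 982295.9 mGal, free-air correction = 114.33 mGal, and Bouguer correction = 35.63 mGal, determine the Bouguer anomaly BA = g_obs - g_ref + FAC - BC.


BA = g_obs - g_ref + FAC - BC
= 982163.73 - 982295.9 + 114.33 - 35.63
= -53.47 mGal

-53.47


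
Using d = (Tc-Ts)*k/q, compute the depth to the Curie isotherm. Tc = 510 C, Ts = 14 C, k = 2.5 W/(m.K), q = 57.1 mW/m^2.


T_Curie - T_surf = 510 - 14 = 496 C
Convert q to W/m^2: 57.1 mW/m^2 = 0.0571 W/m^2
d = 496 * 2.5 / 0.0571 = 21716.29 m

21716.29


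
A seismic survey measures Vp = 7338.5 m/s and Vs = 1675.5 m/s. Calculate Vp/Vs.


Vp/Vs = 7338.5 / 1675.5
= 4.3799

4.3799


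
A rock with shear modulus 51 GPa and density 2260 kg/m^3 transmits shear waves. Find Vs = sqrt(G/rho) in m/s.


Convert G to Pa: G = 51e9 Pa
Compute G/rho = 51e9 / 2260 = 22566371.6814
Vs = sqrt(22566371.6814) = 4750.41 m/s

4750.41


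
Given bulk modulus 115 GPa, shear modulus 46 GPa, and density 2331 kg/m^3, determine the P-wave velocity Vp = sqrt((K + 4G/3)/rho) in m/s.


First compute the effective modulus:
K + 4G/3 = 115e9 + 4*46e9/3 = 176333333333.33 Pa
Then divide by density:
176333333333.33 / 2331 = 75647075.6471 Pa/(kg/m^3)
Take the square root:
Vp = sqrt(75647075.6471) = 8697.53 m/s

8697.53


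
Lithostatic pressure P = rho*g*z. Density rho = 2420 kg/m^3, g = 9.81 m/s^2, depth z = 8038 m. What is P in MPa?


P = rho * g * z / 1e6
= 2420 * 9.81 * 8038 / 1e6
= 190823727.6 / 1e6
= 190.8237 MPa

190.8237


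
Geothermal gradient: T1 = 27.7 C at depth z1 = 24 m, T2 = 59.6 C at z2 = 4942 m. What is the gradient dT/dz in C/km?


dT = 59.6 - 27.7 = 31.9 C
dz = 4942 - 24 = 4918 m
gradient = dT/dz * 1000 = 31.9/4918 * 1000 = 6.4864 C/km

6.4864


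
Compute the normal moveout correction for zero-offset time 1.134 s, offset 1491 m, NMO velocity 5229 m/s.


x/Vnmo = 1491/5229 = 0.285141
(x/Vnmo)^2 = 0.081305
t0^2 = 1.285956
sqrt(1.285956 + 0.081305) = 1.169299
dt = 1.169299 - 1.134 = 0.035299

0.035299


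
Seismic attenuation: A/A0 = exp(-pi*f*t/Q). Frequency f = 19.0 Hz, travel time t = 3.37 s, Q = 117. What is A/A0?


pi*f*t/Q = pi*19.0*3.37/117 = 1.719284
A/A0 = exp(-1.719284) = 0.179194

0.179194


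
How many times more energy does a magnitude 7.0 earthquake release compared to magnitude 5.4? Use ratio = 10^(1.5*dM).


M2 - M1 = 7.0 - 5.4 = 1.6
1.5 * 1.6 = 2.4
ratio = 10^2.4 = 251.19

251.19


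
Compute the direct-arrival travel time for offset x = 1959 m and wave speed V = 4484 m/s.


t = x / V
= 1959 / 4484
= 0.4369 s

0.4369


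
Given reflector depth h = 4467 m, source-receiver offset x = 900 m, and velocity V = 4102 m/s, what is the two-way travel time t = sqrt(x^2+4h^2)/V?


x^2 + 4h^2 = 900^2 + 4*4467^2 = 810000 + 79816356 = 80626356
sqrt(80626356) = 8979.218
t = 8979.218 / 4102 = 2.189 s

2.189


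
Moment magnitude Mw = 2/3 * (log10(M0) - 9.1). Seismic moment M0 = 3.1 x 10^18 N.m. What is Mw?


log10(M0) = log10(3.1 x 10^18) = 18.4914
Mw = 2/3 * (18.4914 - 9.1)
= 2/3 * 9.3914
= 6.26

6.26


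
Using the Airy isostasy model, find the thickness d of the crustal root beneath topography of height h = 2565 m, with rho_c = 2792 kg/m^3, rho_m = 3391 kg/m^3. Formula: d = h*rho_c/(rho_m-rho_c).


rho_m - rho_c = 3391 - 2792 = 599
d = 2565 * 2792 / 599
= 7161480 / 599
= 11955.73 m

11955.73


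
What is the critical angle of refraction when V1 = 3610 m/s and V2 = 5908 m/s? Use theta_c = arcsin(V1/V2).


V1/V2 = 3610/5908 = 0.611036
theta_c = arcsin(0.611036) = 37.6644 degrees

37.6644


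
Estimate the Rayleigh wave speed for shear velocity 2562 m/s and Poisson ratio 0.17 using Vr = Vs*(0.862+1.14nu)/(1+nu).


Numerator factor = 0.862 + 1.14*0.17 = 1.0558
Denominator = 1 + 0.17 = 1.17
Vr = 2562 * 1.0558 / 1.17 = 2311.93 m/s

2311.93


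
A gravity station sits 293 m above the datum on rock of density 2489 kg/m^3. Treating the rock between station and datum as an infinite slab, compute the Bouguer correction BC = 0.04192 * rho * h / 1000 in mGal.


BC = 0.04192 * rho * h / 1000
= 0.04192 * 2489 * 293 / 1000
= 30.5713 mGal

30.5713


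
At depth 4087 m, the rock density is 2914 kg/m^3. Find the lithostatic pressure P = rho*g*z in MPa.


P = rho * g * z / 1e6
= 2914 * 9.81 * 4087 / 1e6
= 116832371.58 / 1e6
= 116.8324 MPa

116.8324


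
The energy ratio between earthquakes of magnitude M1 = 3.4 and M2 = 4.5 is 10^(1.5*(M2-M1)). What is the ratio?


M2 - M1 = 4.5 - 3.4 = 1.1
1.5 * 1.1 = 1.65
ratio = 10^1.65 = 44.67

44.67


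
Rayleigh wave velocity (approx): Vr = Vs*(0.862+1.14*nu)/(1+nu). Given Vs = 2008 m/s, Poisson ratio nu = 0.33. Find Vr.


Numerator factor = 0.862 + 1.14*0.33 = 1.2382
Denominator = 1 + 0.33 = 1.33
Vr = 2008 * 1.2382 / 1.33 = 1869.4 m/s

1869.4


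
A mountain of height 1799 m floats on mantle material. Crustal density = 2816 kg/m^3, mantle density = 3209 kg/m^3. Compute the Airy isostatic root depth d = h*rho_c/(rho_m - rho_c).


rho_m - rho_c = 3209 - 2816 = 393
d = 1799 * 2816 / 393
= 5065984 / 393
= 12890.54 m

12890.54


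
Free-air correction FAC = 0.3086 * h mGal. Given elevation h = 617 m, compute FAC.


FAC = 0.3086 * h
= 0.3086 * 617
= 190.4062 mGal

190.4062


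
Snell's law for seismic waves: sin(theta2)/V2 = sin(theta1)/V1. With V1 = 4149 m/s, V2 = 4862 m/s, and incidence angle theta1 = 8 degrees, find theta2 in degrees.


sin(theta1) = sin(8 deg) = 0.139173
sin(theta2) = V2/V1 * sin(theta1) = 4862/4149 * 0.139173 = 0.16309
theta2 = arcsin(0.16309) = 9.3863 degrees

9.3863


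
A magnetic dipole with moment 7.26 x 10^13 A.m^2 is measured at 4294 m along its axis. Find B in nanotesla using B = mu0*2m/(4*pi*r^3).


m = 7.26 x 10^13 = 72600000000000 A.m^2
2m = 145200000000000 A.m^2
r^3 = 4294^3 = 79174644184
B = (4pi*10^-7) * 145200000000000 / (4*pi * 79174644184) * 1e9
= 182463701.320495 / 994937922076.16 * 1e9
= 183392.0461 nT

183392.0461


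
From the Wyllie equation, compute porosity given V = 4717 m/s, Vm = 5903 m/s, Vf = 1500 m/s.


1/V - 1/Vm = 1/4717 - 1/5903 = 4.259e-05
1/Vf - 1/Vm = 1/1500 - 1/5903 = 0.00049726
phi = 4.259e-05 / 0.00049726 = 0.0857

0.0857


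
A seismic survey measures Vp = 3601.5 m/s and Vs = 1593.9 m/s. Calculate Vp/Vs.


Vp/Vs = 3601.5 / 1593.9
= 2.2596

2.2596


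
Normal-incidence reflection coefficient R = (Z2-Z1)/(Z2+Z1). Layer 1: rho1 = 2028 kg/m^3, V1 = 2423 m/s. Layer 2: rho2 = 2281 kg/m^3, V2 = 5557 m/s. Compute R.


Z1 = 2028 * 2423 = 4913844
Z2 = 2281 * 5557 = 12675517
R = (12675517 - 4913844) / (12675517 + 4913844) = 7761673 / 17589361 = 0.4413

0.4413


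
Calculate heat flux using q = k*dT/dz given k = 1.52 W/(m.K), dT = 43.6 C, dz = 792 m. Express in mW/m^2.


q = k * dT / dz * 1000
= 1.52 * 43.6 / 792 * 1000
= 0.083677 * 1000
= 83.6768 mW/m^2

83.6768


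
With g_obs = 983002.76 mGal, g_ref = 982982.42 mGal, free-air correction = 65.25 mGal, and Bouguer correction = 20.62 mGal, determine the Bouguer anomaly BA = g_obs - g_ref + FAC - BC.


BA = g_obs - g_ref + FAC - BC
= 983002.76 - 982982.42 + 65.25 - 20.62
= 64.97 mGal

64.97


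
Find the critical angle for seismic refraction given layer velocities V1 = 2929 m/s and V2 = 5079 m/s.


V1/V2 = 2929/5079 = 0.576688
theta_c = arcsin(0.576688) = 35.218 degrees

35.218


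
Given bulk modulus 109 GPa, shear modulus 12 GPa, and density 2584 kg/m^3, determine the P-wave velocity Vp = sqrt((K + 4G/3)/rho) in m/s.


First compute the effective modulus:
K + 4G/3 = 109e9 + 4*12e9/3 = 125000000000.0 Pa
Then divide by density:
125000000000.0 / 2584 = 48374613.0031 Pa/(kg/m^3)
Take the square root:
Vp = sqrt(48374613.0031) = 6955.19 m/s

6955.19


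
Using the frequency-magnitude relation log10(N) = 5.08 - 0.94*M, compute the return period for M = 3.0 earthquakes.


log10(N) = 5.08 - 0.94*3.0 = 2.26
N = 10^2.26 = 181.970086
T = 1/N = 1/181.970086 = 0.0055 years

0.0055


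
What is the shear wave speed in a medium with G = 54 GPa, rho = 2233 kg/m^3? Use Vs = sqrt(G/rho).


Convert G to Pa: G = 54e9 Pa
Compute G/rho = 54e9 / 2233 = 24182713.8379
Vs = sqrt(24182713.8379) = 4917.59 m/s

4917.59


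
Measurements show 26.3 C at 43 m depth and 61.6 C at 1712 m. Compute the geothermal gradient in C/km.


dT = 61.6 - 26.3 = 35.3 C
dz = 1712 - 43 = 1669 m
gradient = dT/dz * 1000 = 35.3/1669 * 1000 = 21.1504 C/km

21.1504


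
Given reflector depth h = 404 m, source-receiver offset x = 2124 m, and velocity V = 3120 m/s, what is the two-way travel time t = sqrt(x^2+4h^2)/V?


x^2 + 4h^2 = 2124^2 + 4*404^2 = 4511376 + 652864 = 5164240
sqrt(5164240) = 2272.4964
t = 2272.4964 / 3120 = 0.7284 s

0.7284


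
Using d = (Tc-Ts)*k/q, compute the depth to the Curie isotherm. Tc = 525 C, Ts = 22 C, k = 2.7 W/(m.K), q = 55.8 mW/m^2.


T_Curie - T_surf = 525 - 22 = 503 C
Convert q to W/m^2: 55.8 mW/m^2 = 0.0558 W/m^2
d = 503 * 2.7 / 0.0558 = 24338.71 m

24338.71


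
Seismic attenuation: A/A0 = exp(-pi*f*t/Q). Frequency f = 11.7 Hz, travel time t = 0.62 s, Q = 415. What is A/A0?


pi*f*t/Q = pi*11.7*0.62/415 = 0.054914
A/A0 = exp(-0.054914) = 0.946567

0.946567


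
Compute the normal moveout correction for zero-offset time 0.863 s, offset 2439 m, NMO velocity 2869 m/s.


x/Vnmo = 2439/2869 = 0.850122
(x/Vnmo)^2 = 0.722707
t0^2 = 0.744769
sqrt(0.744769 + 0.722707) = 1.211394
dt = 1.211394 - 0.863 = 0.348394

0.348394


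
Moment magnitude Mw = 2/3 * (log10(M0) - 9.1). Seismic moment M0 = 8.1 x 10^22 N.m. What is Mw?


log10(M0) = log10(8.1 x 10^22) = 22.9085
Mw = 2/3 * (22.9085 - 9.1)
= 2/3 * 13.8085
= 9.21

9.21


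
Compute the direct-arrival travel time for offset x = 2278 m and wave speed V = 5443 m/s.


t = x / V
= 2278 / 5443
= 0.4185 s

0.4185


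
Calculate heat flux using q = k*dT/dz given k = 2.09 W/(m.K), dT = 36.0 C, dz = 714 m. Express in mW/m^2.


q = k * dT / dz * 1000
= 2.09 * 36.0 / 714 * 1000
= 0.105378 * 1000
= 105.3782 mW/m^2

105.3782


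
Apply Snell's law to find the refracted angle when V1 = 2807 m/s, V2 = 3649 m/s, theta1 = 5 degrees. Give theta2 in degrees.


sin(theta1) = sin(5 deg) = 0.087156
sin(theta2) = V2/V1 * sin(theta1) = 3649/2807 * 0.087156 = 0.113299
theta2 = arcsin(0.113299) = 6.5055 degrees

6.5055


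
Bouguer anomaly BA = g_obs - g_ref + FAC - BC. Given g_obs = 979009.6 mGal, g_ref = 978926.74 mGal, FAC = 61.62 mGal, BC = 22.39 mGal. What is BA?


BA = g_obs - g_ref + FAC - BC
= 979009.6 - 978926.74 + 61.62 - 22.39
= 122.09 mGal

122.09
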